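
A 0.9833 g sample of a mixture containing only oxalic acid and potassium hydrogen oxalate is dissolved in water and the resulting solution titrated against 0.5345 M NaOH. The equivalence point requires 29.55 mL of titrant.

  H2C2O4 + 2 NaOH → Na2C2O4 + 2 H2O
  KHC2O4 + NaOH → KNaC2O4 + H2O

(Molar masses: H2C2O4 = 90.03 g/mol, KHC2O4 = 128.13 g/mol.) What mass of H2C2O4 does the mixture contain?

n(NaOH) = 0.02955 × 0.5345 = 0.01579 mol
Let x = n(H2C2O4), y = n(KHC2O4).
Titrant: 2x + 1y = 0.01579;  mass: 90.03x + 128.13y = 0.9833
Solving, x = 6.259 × 10^-3 mol, y = 3.276 × 10^-3 mol
mass of H2C2O4 = 6.259 × 10^-3 × 90.03 = 0.5635 g

0.5635 g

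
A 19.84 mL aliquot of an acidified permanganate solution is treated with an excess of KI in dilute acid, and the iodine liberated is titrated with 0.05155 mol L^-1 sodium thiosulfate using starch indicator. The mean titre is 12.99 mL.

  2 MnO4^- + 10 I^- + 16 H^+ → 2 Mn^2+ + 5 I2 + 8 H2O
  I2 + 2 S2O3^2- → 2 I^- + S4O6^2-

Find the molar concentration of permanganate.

0.006750 mol/L

n(S2O3^2-) = 0.01299 × 0.05155 = 6.696 × 10^-4 mol
n(I2) = n(S2O3^2-)/2 = 3.348 × 10^-4 mol
From the 2:5 ratio, n(MnO4^-) in the aliquot = 2/5 × 3.348 × 10^-4 = 1.339 × 10^-4 mol
[MnO4^-] = 1.339 × 10^-4 / 0.01984 = 0.006750 mol/L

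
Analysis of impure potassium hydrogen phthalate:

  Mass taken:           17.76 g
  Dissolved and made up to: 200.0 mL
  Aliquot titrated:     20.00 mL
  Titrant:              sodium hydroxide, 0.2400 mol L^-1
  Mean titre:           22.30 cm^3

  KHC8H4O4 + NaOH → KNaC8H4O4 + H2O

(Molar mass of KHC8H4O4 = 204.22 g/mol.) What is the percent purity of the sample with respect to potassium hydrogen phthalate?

n(NaOH) per titration = 0.02230 × 0.2400 = 5.352 × 10^-3 mol
n(KHC8H4O4) in each aliquot = 5.352 × 10^-3 mol (1:1 ratio)
n(KHC8H4O4) in the whole flask = 5.352 × 10^-3 × 200.0/20.00 = 0.05352 mol
mass of KHC8H4O4 = 0.05352 × 204.22 = 10.93 g
% KHC8H4O4 = 10.93 / 17.76 × 100 = 61.54 %

61.54 %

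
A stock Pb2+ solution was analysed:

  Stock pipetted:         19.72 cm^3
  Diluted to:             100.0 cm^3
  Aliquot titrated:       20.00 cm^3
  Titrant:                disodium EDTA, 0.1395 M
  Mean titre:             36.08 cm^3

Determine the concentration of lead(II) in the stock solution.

1.276 M

Pb^2+ + EDTA^4- → [Pb(EDTA)]^2-
n(EDTA) = 0.03608 × 0.1395 = 5.033 × 10^-3 mol
n(Pb2+) in the aliquot = 5.033 × 10^-3 mol (1:1 ratio)
[Pb2+]_dilute = 5.033 × 10^-3 / 0.02000 = 0.2517 mol/L
Dilution factor = 100.0 / 19.72 = 5.071
[Pb2+]_stock = 0.2517 × 5.071 = 1.276 mol/L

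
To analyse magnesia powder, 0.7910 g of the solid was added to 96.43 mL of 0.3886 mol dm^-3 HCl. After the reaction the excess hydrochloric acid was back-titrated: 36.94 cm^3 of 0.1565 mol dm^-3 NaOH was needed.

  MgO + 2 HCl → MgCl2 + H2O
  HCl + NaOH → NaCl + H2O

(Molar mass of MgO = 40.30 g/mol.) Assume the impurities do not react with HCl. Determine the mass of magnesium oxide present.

n(HCl) added = 0.09643 × 0.3886 = 0.03747 mol
n(NaOH) used in back-titration = 0.03694 × 0.1565 = 5.781 × 10^-3 mol
n(HCl) left over = 5.781 × 10^-3 mol (1:1 ratio)
n(HCl) consumed by analyte = 0.03747 − 5.781 × 10^-3 = 0.03169 mol
From the 1:2 ratio, n(MgO) = 1/2 × 0.03169 = 0.01585 mol
mass of MgO = 0.01585 × 40.30 = 0.6386 g

0.6386 g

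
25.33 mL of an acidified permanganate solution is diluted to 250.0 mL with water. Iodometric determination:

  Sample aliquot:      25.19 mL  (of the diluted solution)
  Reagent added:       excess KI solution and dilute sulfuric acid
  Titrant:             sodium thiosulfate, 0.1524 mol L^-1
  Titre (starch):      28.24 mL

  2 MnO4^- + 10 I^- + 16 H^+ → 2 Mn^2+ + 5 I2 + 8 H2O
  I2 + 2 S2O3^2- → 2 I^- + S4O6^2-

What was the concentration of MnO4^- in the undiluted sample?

0.3373 mol/L

n(S2O3^2-) = 0.02824 × 0.1524 = 4.304 × 10^-3 mol
n(I2) = n(S2O3^2-)/2 = 2.152 × 10^-3 mol
From the 2:5 ratio, n(MnO4^-) in the aliquot = 2/5 × 2.152 × 10^-3 = 8.608 × 10^-4 mol
[MnO4^-]_dilute = 8.608 × 10^-4 / 0.02519 = 0.03417 mol/L
[MnO4^-]_original = 0.03417 × 250.0/25.33 = 0.3373 mol/L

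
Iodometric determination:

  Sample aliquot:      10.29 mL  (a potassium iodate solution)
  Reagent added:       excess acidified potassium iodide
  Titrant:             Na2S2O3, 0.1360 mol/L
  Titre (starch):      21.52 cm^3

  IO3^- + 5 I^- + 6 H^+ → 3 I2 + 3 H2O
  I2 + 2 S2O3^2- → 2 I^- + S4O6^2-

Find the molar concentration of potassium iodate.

0.04740 mol/L

n(S2O3^2-) = 0.02152 × 0.1360 = 2.927 × 10^-3 mol
n(I2) = n(S2O3^2-)/2 = 1.463 × 10^-3 mol
From the 1:3 ratio, n(IO3^-) in the aliquot = 1/3 × 1.463 × 10^-3 = 4.878 × 10^-4 mol
[IO3^-] = 4.878 × 10^-4 / 0.01029 = 0.04740 mol/L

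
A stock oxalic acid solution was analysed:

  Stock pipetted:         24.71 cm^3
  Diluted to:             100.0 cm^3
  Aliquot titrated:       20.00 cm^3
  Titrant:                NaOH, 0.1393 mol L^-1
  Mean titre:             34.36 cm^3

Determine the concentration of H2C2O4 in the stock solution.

0.4843 mol/L

H2C2O4 + 2 NaOH → Na2C2O4 + 2 H2O
n(NaOH) = 0.03436 × 0.1393 = 4.786 × 10^-3 mol
From the 1:2 ratio, n(H2C2O4) in the aliquot = 1/2 × 4.786 × 10^-3 = 2.393 × 10^-3 mol
[H2C2O4]_dilute = 2.393 × 10^-3 / 0.02000 = 0.1197 mol/L
Dilution factor = 100.0 / 24.71 = 4.047
[H2C2O4]_stock = 0.1197 × 4.047 = 0.4843 mol/L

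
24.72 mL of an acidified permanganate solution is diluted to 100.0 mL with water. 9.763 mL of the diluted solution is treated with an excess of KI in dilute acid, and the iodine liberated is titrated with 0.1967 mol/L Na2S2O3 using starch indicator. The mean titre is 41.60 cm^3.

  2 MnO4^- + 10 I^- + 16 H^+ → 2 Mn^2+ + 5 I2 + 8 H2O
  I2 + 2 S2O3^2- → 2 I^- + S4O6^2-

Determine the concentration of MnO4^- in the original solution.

0.6781 mol/L

n(S2O3^2-) = 0.04160 × 0.1967 = 8.183 × 10^-3 mol
n(I2) = n(S2O3^2-)/2 = 4.091 × 10^-3 mol
From the 2:5 ratio, n(MnO4^-) in the aliquot = 2/5 × 4.091 × 10^-3 = 1.637 × 10^-3 mol
[MnO4^-]_dilute = 1.637 × 10^-3 / 0.009763 = 0.1676 mol/L
[MnO4^-]_original = 0.1676 × 100.0/24.72 = 0.6781 mol/L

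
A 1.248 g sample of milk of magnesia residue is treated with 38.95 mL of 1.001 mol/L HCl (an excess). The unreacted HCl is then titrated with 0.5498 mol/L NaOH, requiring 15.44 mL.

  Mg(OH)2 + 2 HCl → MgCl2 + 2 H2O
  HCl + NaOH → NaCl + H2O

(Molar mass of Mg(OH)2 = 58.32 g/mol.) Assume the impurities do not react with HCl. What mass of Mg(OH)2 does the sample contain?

0.8894 g

n(HCl) added = 0.03895 × 1.001 = 0.03899 mol
n(NaOH) used in back-titration = 0.01544 × 0.5498 = 8.489 × 10^-3 mol
n(HCl) left over = 8.489 × 10^-3 mol (1:1 ratio)
n(HCl) consumed by analyte = 0.03899 − 8.489 × 10^-3 = 0.03050 mol
From the 1:2 ratio, n(Mg(OH)2) = 1/2 × 0.03050 = 0.01525 mol
mass of Mg(OH)2 = 0.01525 × 58.32 = 0.8894 g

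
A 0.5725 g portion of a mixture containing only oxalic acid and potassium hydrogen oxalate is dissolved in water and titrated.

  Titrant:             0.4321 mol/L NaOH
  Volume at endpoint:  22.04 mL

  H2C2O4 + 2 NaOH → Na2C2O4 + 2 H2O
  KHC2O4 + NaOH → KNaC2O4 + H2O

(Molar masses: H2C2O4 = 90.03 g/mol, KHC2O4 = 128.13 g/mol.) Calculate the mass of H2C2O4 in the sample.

n(NaOH) = 0.02204 × 0.4321 = 9.523 × 10^-3 mol
Let x = n(H2C2O4), y = n(KHC2O4).
Titrant: 2x + 1y = 9.523 × 10^-3;  mass: 90.03x + 128.13y = 0.5725
Solving, x = 3.897 × 10^-3 mol, y = 1.730 × 10^-3 mol
mass of H2C2O4 = 3.897 × 10^-3 × 90.03 = 0.3508 g

0.3508 g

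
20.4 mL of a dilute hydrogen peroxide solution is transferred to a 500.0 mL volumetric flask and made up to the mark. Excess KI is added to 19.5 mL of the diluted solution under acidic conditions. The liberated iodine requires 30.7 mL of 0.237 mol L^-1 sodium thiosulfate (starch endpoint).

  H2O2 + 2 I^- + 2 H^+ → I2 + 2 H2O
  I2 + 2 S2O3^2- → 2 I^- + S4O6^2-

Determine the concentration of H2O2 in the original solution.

4.57 mol/L

n(S2O3^2-) = 0.0307 × 0.237 = 7.28 × 10^-3 mol
n(I2) = n(S2O3^2-)/2 = 3.64 × 10^-3 mol
n(H2O2) in the aliquot = 3.64 × 10^-3 mol (1:1 ratio)
[H2O2]_dilute = 3.64 × 10^-3 / 0.0195 = 0.187 mol/L
[H2O2]_original = 0.187 × 500.0/20.4 = 4.57 mol/L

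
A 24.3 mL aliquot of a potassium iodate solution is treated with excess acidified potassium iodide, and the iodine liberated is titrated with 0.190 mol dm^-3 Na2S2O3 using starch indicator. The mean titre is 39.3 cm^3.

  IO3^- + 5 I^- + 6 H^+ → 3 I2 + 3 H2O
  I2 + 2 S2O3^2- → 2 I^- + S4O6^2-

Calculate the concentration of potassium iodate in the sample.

n(S2O3^2-) = 0.0393 × 0.190 = 7.47 × 10^-3 mol
n(I2) = n(S2O3^2-)/2 = 3.73 × 10^-3 mol
From the 1:3 ratio, n(IO3^-) in the aliquot = 1/3 × 3.73 × 10^-3 = 1.24 × 10^-3 mol
[IO3^-] = 1.24 × 10^-3 / 0.0243 = 0.0512 mol/L

0.0512 mol/L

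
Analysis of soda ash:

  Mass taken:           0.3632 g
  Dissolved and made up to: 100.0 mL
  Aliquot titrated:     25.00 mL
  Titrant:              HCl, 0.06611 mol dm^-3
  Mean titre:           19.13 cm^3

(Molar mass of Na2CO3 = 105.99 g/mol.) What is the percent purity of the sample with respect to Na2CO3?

73.81 %

Na2CO3 + 2 HCl → 2 NaCl + H2O + CO2
n(HCl) per titration = 0.01913 × 0.06611 = 1.265 × 10^-3 mol
From the 1:2 ratio, n(Na2CO3) in each aliquot = 1/2 × 1.265 × 10^-3 = 6.323 × 10^-4 mol
n(Na2CO3) in the whole flask = 6.323 × 10^-4 × 100.0/25.00 = 2.529 × 10^-3 mol
mass of Na2CO3 = 2.529 × 10^-3 × 105.99 = 0.2681 g
% Na2CO3 = 0.2681 / 0.3632 × 100 = 73.81 %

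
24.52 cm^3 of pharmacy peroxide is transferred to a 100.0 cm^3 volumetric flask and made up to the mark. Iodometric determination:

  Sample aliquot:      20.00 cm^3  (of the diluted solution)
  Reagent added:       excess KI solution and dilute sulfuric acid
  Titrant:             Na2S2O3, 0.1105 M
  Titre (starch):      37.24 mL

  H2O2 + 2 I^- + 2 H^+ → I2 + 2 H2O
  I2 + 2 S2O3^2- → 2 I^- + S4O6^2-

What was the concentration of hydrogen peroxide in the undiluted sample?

0.4196 M

n(S2O3^2-) = 0.03724 × 0.1105 = 4.115 × 10^-3 mol
n(I2) = n(S2O3^2-)/2 = 2.058 × 10^-3 mol
n(H2O2) in the aliquot = 2.058 × 10^-3 mol (1:1 ratio)
[H2O2]_dilute = 2.058 × 10^-3 / 0.02000 = 0.1029 mol/L
[H2O2]_original = 0.1029 × 100.0/24.52 = 0.4196 mol/L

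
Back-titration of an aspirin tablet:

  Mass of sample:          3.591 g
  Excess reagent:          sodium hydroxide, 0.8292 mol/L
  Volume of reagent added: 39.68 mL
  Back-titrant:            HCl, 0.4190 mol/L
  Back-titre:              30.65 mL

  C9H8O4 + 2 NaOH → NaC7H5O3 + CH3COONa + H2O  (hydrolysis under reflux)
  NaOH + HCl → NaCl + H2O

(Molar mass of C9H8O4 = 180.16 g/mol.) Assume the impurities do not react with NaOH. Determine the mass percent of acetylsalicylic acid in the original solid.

50.32 %

n(NaOH) added = 0.03968 × 0.8292 = 0.03290 mol
n(HCl) used in back-titration = 0.03065 × 0.4190 = 0.01284 mol
n(NaOH) left over = 0.01284 mol (1:1 ratio)
n(NaOH) consumed by analyte = 0.03290 − 0.01284 = 0.02006 mol
From the 1:2 ratio, n(C9H8O4) = 1/2 × 0.02006 = 0.01003 mol
mass of C9H8O4 = 0.01003 × 180.16 = 1.807 g
% C9H8O4 = 1.807 / 3.591 × 100 = 50.32 %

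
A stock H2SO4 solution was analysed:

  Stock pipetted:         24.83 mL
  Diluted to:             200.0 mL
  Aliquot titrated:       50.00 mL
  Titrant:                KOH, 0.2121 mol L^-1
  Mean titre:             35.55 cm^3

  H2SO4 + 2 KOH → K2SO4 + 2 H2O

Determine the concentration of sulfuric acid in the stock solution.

n(KOH) = 0.03555 × 0.2121 = 7.540 × 10^-3 mol
From the 1:2 ratio, n(H2SO4) in the aliquot = 1/2 × 7.540 × 10^-3 = 3.770 × 10^-3 mol
[H2SO4]_dilute = 3.770 × 10^-3 / 0.05000 = 0.07540 mol/L
Dilution factor = 200.0 / 24.83 = 8.055
[H2SO4]_stock = 0.07540 × 8.055 = 0.6073 mol/L

0.6073 mol/L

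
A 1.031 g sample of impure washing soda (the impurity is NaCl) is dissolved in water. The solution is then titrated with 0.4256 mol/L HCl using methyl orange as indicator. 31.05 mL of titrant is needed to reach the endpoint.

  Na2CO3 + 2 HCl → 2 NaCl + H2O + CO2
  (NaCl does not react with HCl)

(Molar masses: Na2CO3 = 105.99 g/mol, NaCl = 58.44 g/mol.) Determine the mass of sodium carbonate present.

n(HCl) = 0.03105 × 0.4256 = 0.01321 mol
Let x = n(Na2CO3), y = n(NaCl).
Titrant: 2x = 0.01321;  mass: 105.99x + 58.44y = 1.031
Solving, x = 6.607 × 10^-3 mol, y = 5.658 × 10^-3 mol
mass of Na2CO3 = 6.607 × 10^-3 × 105.99 = 0.7003 g

0.7003 g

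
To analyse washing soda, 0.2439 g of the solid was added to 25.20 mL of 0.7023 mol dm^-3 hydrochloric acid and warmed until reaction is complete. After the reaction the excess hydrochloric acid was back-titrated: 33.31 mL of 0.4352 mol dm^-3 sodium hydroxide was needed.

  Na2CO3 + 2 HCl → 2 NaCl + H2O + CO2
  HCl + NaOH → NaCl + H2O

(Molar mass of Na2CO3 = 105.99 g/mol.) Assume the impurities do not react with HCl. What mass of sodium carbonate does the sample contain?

0.1697 g

n(HCl) added = 0.02520 × 0.7023 = 0.01770 mol
n(NaOH) used in back-titration = 0.03331 × 0.4352 = 0.01450 mol
n(HCl) left over = 0.01450 mol (1:1 ratio)
n(HCl) consumed by analyte = 0.01770 − 0.01450 = 3.201 × 10^-3 mol
From the 1:2 ratio, n(Na2CO3) = 1/2 × 3.201 × 10^-3 = 1.601 × 10^-3 mol
mass of Na2CO3 = 1.601 × 10^-3 × 105.99 = 0.1697 g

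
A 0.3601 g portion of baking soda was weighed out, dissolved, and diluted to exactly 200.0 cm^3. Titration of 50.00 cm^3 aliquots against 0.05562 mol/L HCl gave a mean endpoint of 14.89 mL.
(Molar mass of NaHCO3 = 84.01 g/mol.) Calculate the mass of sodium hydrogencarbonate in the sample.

0.2783 g

NaHCO3 + HCl → NaCl + H2O + CO2
n(HCl) per titration = 0.01489 × 0.05562 = 8.282 × 10^-4 mol
n(NaHCO3) in each aliquot = 8.282 × 10^-4 mol (1:1 ratio)
n(NaHCO3) in the whole flask = 8.282 × 10^-4 × 200.0/50.00 = 3.313 × 10^-3 mol
mass of NaHCO3 = 3.313 × 10^-3 × 84.01 = 0.2783 g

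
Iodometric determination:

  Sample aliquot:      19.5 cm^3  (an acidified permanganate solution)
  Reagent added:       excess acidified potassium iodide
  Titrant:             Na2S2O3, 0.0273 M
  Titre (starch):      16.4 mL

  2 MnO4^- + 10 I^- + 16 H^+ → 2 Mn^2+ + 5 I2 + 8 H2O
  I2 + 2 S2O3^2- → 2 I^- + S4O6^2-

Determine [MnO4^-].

n(S2O3^2-) = 0.0164 × 0.0273 = 4.48 × 10^-4 mol
n(I2) = n(S2O3^2-)/2 = 2.24 × 10^-4 mol
From the 2:5 ratio, n(MnO4^-) in the aliquot = 2/5 × 2.24 × 10^-4 = 8.95 × 10^-5 mol
[MnO4^-] = 8.95 × 10^-5 / 0.0195 = 0.00459 mol/L

0.00459 M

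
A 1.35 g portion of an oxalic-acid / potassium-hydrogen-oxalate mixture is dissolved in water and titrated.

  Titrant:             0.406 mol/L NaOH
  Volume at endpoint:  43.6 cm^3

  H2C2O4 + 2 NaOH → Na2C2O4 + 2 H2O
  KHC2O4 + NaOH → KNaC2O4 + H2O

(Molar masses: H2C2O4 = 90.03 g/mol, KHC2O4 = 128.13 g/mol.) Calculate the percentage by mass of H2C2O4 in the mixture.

n(NaOH) = 0.0436 × 0.406 = 0.0177 mol
Let x = n(H2C2O4), y = n(KHC2O4).
Titrant: 2x + 1y = 0.0177;  mass: 90.03x + 128.13y = 1.35
Solving, x = 5.52 × 10^-3 mol, y = 6.66 × 10^-3 mol
mass of H2C2O4 = 5.52 × 10^-3 × 90.03 = 0.497 g
% H2C2O4 = 0.497 / 1.35 × 100 = 36.8 %

36.8 %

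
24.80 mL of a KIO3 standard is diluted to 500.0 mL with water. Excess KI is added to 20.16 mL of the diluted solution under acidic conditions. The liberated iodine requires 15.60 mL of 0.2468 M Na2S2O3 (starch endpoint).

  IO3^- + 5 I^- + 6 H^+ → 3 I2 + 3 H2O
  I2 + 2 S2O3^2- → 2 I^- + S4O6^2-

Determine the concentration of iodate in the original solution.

n(S2O3^2-) = 0.01560 × 0.2468 = 3.850 × 10^-3 mol
n(I2) = n(S2O3^2-)/2 = 1.925 × 10^-3 mol
From the 1:3 ratio, n(IO3^-) in the aliquot = 1/3 × 1.925 × 10^-3 = 6.417 × 10^-4 mol
[IO3^-]_dilute = 6.417 × 10^-4 / 0.02016 = 0.03183 mol/L
[IO3^-]_original = 0.03183 × 500.0/24.80 = 0.6417 mol/L

0.6417 M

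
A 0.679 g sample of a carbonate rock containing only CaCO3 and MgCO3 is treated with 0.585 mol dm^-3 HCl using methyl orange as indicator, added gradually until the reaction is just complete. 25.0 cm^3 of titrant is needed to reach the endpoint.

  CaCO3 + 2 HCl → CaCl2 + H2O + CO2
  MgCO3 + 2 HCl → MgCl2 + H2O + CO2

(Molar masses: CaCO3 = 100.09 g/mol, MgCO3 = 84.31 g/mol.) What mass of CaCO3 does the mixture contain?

0.396 g

n(HCl) = 0.0250 × 0.585 = 0.0146 mol
Let x = n(CaCO3), y = n(MgCO3).
Titrant: 2x + 2y = 0.0146;  mass: 100.09x + 84.31y = 0.679
Solving, x = 3.96 × 10^-3 mol, y = 3.35 × 10^-3 mol
mass of CaCO3 = 3.96 × 10^-3 × 100.09 = 0.396 g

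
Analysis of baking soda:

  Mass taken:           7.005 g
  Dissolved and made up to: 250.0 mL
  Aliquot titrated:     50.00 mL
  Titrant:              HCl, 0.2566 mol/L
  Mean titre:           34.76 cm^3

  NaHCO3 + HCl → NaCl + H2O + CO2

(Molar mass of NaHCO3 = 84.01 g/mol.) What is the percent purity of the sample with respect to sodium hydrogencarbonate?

53.48 %

n(HCl) per titration = 0.03476 × 0.2566 = 8.919 × 10^-3 mol
n(NaHCO3) in each aliquot = 8.919 × 10^-3 mol (1:1 ratio)
n(NaHCO3) in the whole flask = 8.919 × 10^-3 × 250.0/50.00 = 0.04460 mol
mass of NaHCO3 = 0.04460 × 84.01 = 3.747 g
% NaHCO3 = 3.747 / 7.005 × 100 = 53.48 %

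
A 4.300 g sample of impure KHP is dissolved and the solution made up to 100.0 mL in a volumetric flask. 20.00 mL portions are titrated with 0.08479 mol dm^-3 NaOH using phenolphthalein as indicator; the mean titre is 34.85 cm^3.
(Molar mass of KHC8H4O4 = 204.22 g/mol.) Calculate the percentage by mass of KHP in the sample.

KHC8H4O4 + NaOH → KNaC8H4O4 + H2O
n(NaOH) per titration = 0.03485 × 0.08479 = 2.955 × 10^-3 mol
n(KHC8H4O4) in each aliquot = 2.955 × 10^-3 mol (1:1 ratio)
n(KHC8H4O4) in the whole flask = 2.955 × 10^-3 × 100.0/20.00 = 0.01477 mol
mass of KHC8H4O4 = 0.01477 × 204.22 = 3.017 g
% KHC8H4O4 = 3.017 / 4.300 × 100 = 70.17 %

70.17 %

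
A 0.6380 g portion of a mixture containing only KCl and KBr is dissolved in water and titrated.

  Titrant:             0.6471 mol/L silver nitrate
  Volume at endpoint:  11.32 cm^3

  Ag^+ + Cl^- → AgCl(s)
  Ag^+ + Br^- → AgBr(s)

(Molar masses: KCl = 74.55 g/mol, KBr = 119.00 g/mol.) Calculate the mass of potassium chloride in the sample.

n(AgNO3) = 0.01132 × 0.6471 = 7.325 × 10^-3 mol
Let x = n(KCl), y = n(KBr).
Titrant: 1x + 1y = 7.325 × 10^-3;  mass: 74.55x + 119.00y = 0.6380
Solving, x = 5.257 × 10^-3 mol, y = 2.068 × 10^-3 mol
mass of KCl = 5.257 × 10^-3 × 74.55 = 0.3919 g

0.3919 g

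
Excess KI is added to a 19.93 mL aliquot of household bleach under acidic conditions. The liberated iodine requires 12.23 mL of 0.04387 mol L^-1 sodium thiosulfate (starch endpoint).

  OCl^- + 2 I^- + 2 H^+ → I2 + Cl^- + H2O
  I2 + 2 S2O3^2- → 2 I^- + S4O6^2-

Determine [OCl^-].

0.01346 mol/L

n(S2O3^2-) = 0.01223 × 0.04387 = 5.365 × 10^-4 mol
n(I2) = n(S2O3^2-)/2 = 2.683 × 10^-4 mol
n(OCl^-) in the aliquot = 2.683 × 10^-4 mol (1:1 ratio)
[OCl^-] = 2.683 × 10^-4 / 0.01993 = 0.01346 mol/L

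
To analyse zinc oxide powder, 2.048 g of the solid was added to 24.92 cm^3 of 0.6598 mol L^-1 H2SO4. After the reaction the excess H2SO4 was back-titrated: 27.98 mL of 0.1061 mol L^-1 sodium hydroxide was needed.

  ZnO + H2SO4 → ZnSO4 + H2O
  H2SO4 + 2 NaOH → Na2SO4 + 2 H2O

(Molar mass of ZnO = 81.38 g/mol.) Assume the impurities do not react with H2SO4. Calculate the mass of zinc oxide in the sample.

n(H2SO4) added = 0.02492 × 0.6598 = 0.01644 mol
n(NaOH) used in back-titration = 0.02798 × 0.1061 = 2.969 × 10^-3 mol
From the 1:2 ratio, n(H2SO4) left over = 1/2 × 2.969 × 10^-3 = 1.484 × 10^-3 mol
n(H2SO4) consumed by analyte = 0.01644 − 1.484 × 10^-3 = 0.01496 mol
n(ZnO) = 0.01496 mol (1:1 ratio)
mass of ZnO = 0.01496 × 81.38 = 1.217 g

1.217 g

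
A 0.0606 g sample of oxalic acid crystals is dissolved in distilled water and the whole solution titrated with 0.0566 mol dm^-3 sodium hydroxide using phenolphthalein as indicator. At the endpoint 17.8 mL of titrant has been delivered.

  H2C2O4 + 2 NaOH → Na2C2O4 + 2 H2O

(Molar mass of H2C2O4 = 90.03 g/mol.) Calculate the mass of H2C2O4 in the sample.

n(NaOH) = 0.0178 L × 0.0566 mol/L = 1.01 × 10^-3 mol
From the 1:2 ratio, n(H2C2O4) = 1/2 × 1.01 × 10^-3 = 5.04 × 10^-4 mol
mass of H2C2O4 = 5.04 × 10^-4 × 90.03 g/mol = 0.0454 g

0.0454 g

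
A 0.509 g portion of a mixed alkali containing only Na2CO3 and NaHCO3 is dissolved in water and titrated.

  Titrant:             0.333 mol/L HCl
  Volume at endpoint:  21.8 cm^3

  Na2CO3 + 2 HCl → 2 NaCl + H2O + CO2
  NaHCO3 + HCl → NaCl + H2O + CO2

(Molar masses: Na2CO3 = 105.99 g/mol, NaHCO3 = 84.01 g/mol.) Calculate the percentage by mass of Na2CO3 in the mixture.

n(HCl) = 0.0218 × 0.333 = 7.26 × 10^-3 mol
Let x = n(Na2CO3), y = n(NaHCO3).
Titrant: 2x + 1y = 7.26 × 10^-3;  mass: 105.99x + 84.01y = 0.509
Solving, x = 1.63 × 10^-3 mol, y = 4.01 × 10^-3 mol
mass of Na2CO3 = 1.63 × 10^-3 × 105.99 = 0.172 g
% Na2CO3 = 0.172 / 0.509 × 100 = 33.9 %

33.9 %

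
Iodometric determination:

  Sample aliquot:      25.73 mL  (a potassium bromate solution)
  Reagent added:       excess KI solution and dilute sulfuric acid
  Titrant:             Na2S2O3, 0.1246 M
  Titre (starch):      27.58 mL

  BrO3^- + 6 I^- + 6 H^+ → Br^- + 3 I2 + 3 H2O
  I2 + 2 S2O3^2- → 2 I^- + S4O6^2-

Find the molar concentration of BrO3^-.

n(S2O3^2-) = 0.02758 × 0.1246 = 3.436 × 10^-3 mol
n(I2) = n(S2O3^2-)/2 = 1.718 × 10^-3 mol
From the 1:3 ratio, n(BrO3^-) in the aliquot = 1/3 × 1.718 × 10^-3 = 5.727 × 10^-4 mol
[BrO3^-] = 5.727 × 10^-4 / 0.02573 = 0.02226 mol/L

0.02226 M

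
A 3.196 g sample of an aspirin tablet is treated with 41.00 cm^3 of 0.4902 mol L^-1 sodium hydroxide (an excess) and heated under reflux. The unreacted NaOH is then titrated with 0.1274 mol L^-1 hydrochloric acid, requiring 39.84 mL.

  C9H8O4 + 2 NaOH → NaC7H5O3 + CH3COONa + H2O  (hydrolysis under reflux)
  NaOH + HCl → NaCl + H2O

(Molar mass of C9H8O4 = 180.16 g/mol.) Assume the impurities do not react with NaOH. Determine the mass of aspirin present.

n(NaOH) added = 0.04100 × 0.4902 = 0.02010 mol
n(HCl) used in back-titration = 0.03984 × 0.1274 = 5.076 × 10^-3 mol
n(NaOH) left over = 5.076 × 10^-3 mol (1:1 ratio)
n(NaOH) consumed by analyte = 0.02010 − 5.076 × 10^-3 = 0.01502 mol
From the 1:2 ratio, n(C9H8O4) = 1/2 × 0.01502 = 7.511 × 10^-3 mol
mass of C9H8O4 = 7.511 × 10^-3 × 180.16 = 1.353 g

1.353 g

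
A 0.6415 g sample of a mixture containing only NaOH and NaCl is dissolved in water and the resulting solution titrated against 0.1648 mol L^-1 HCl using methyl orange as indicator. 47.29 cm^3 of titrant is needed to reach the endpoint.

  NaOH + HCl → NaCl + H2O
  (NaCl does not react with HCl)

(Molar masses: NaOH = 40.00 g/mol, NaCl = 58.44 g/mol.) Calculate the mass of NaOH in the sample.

n(HCl) = 0.04729 × 0.1648 = 7.793 × 10^-3 mol
Let x = n(NaOH), y = n(NaCl).
Titrant: 1x = 7.793 × 10^-3;  mass: 40.00x + 58.44y = 0.6415
Solving, x = 7.793 × 10^-3 mol, y = 5.643 × 10^-3 mol
mass of NaOH = 7.793 × 10^-3 × 40.00 = 0.3117 g

0.3117 g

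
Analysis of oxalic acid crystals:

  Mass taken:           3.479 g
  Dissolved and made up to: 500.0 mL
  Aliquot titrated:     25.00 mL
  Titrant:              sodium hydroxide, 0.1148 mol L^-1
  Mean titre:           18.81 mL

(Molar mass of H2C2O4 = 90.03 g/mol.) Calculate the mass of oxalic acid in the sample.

H2C2O4 + 2 NaOH → Na2C2O4 + 2 H2O
n(NaOH) per titration = 0.01881 × 0.1148 = 2.159 × 10^-3 mol
From the 1:2 ratio, n(H2C2O4) in each aliquot = 1/2 × 2.159 × 10^-3 = 1.080 × 10^-3 mol
n(H2C2O4) in the whole flask = 1.080 × 10^-3 × 500.0/25.00 = 0.02159 mol
mass of H2C2O4 = 0.02159 × 90.03 = 1.944 g

1.944 g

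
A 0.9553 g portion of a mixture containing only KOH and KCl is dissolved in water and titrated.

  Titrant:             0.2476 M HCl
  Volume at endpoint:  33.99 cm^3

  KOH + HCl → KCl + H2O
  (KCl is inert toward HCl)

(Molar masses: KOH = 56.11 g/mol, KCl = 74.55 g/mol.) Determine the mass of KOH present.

0.4722 g

n(HCl) = 0.03399 × 0.2476 = 8.416 × 10^-3 mol
Let x = n(KOH), y = n(KCl).
Titrant: 1x = 8.416 × 10^-3;  mass: 56.11x + 74.55y = 0.9553
Solving, x = 8.416 × 10^-3 mol, y = 6.480 × 10^-3 mol
mass of KOH = 8.416 × 10^-3 × 56.11 = 0.4722 g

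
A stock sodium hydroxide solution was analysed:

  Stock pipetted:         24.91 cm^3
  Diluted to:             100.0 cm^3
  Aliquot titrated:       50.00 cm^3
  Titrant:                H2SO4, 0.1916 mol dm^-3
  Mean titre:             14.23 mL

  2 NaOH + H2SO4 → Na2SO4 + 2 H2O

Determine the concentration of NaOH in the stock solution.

0.4378 mol/L

n(H2SO4) = 0.01423 × 0.1916 = 2.726 × 10^-3 mol
From the 2:1 ratio, n(NaOH) in the aliquot = 2/1 × 2.726 × 10^-3 = 5.453 × 10^-3 mol
[NaOH]_dilute = 5.453 × 10^-3 / 0.05000 = 0.1091 mol/L
Dilution factor = 100.0 / 24.91 = 4.014
[NaOH]_stock = 0.1091 × 4.014 = 0.4378 mol/L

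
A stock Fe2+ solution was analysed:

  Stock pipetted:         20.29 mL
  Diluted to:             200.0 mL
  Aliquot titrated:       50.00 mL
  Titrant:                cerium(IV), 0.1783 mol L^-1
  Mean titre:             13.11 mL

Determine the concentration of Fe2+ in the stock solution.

Ce^4+ + Fe^2+ → Ce^3+ + Fe^3+
n(Ce4+) = 0.01311 × 0.1783 = 2.338 × 10^-3 mol
n(Fe2+) in the aliquot = 2.338 × 10^-3 mol (1:1 ratio)
[Fe2+]_dilute = 2.338 × 10^-3 / 0.05000 = 0.04675 mol/L
Dilution factor = 200.0 / 20.29 = 9.857
[Fe2+]_stock = 0.04675 × 9.857 = 0.4608 mol/L

0.4608 mol/L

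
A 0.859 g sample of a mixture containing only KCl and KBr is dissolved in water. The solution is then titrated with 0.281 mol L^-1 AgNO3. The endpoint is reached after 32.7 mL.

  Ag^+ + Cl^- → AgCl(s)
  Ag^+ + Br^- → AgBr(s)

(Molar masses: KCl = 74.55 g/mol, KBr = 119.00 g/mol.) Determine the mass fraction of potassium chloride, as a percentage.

n(AgNO3) = 0.0327 × 0.281 = 9.19 × 10^-3 mol
Let x = n(KCl), y = n(KBr).
Titrant: 1x + 1y = 9.19 × 10^-3;  mass: 74.55x + 119.00y = 0.859
Solving, x = 5.27 × 10^-3 mol, y = 3.91 × 10^-3 mol
mass of KCl = 5.27 × 10^-3 × 74.55 = 0.393 g
% KCl = 0.393 / 0.859 × 100 = 45.8 %

45.8 %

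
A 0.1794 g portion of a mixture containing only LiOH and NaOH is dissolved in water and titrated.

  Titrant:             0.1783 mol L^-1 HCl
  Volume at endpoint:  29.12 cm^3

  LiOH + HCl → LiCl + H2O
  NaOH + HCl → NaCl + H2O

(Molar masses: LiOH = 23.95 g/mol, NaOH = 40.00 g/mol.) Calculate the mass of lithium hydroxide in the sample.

0.04221 g

n(HCl) = 0.02912 × 0.1783 = 5.192 × 10^-3 mol
Let x = n(LiOH), y = n(NaOH).
Titrant: 1x + 1y = 5.192 × 10^-3;  mass: 23.95x + 40.00y = 0.1794
Solving, x = 1.762 × 10^-3 mol, y = 3.430 × 10^-3 mol
mass of LiOH = 1.762 × 10^-3 × 23.95 = 0.04221 g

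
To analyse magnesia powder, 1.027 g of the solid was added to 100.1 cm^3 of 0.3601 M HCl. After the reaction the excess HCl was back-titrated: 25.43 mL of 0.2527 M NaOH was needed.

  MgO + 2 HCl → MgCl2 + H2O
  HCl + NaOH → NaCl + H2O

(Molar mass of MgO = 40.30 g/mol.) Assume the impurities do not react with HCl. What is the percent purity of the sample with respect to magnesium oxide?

n(HCl) added = 0.1001 × 0.3601 = 0.03605 mol
n(NaOH) used in back-titration = 0.02543 × 0.2527 = 6.426 × 10^-3 mol
n(HCl) left over = 6.426 × 10^-3 mol (1:1 ratio)
n(HCl) consumed by analyte = 0.03605 − 6.426 × 10^-3 = 0.02962 mol
From the 1:2 ratio, n(MgO) = 1/2 × 0.02962 = 0.01481 mol
mass of MgO = 0.01481 × 40.30 = 0.5968 g
% MgO = 0.5968 / 1.027 × 100 = 58.11 %

58.11 %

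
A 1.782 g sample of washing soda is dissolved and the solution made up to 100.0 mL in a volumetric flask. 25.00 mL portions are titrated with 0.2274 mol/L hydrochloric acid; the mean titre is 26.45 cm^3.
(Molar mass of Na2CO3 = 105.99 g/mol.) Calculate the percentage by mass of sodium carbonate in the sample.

71.55 %

Na2CO3 + 2 HCl → 2 NaCl + H2O + CO2
n(HCl) per titration = 0.02645 × 0.2274 = 6.015 × 10^-3 mol
From the 1:2 ratio, n(Na2CO3) in each aliquot = 1/2 × 6.015 × 10^-3 = 3.007 × 10^-3 mol
n(Na2CO3) in the whole flask = 3.007 × 10^-3 × 100.0/25.00 = 0.01203 mol
mass of Na2CO3 = 0.01203 × 105.99 = 1.275 g
% Na2CO3 = 1.275 / 1.782 × 100 = 71.55 %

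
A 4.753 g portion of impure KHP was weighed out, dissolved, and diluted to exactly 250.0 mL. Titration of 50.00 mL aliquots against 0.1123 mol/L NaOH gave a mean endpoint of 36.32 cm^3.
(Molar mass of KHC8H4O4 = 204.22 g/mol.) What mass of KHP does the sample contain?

KHC8H4O4 + NaOH → KNaC8H4O4 + H2O
n(NaOH) per titration = 0.03632 × 0.1123 = 4.079 × 10^-3 mol
n(KHC8H4O4) in each aliquot = 4.079 × 10^-3 mol (1:1 ratio)
n(KHC8H4O4) in the whole flask = 4.079 × 10^-3 × 250.0/50.00 = 0.02039 mol
mass of KHC8H4O4 = 0.02039 × 204.22 = 4.165 g

4.165 g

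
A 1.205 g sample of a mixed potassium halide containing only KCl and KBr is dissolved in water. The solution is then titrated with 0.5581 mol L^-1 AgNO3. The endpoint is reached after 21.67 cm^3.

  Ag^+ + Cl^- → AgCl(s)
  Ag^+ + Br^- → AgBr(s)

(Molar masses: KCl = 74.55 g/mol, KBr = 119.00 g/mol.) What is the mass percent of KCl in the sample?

n(AgNO3) = 0.02167 × 0.5581 = 0.01209 mol
Let x = n(KCl), y = n(KBr).
Titrant: 1x + 1y = 0.01209;  mass: 74.55x + 119.00y = 1.205
Solving, x = 5.269 × 10^-3 mol, y = 6.825 × 10^-3 mol
mass of KCl = 5.269 × 10^-3 × 74.55 = 0.3928 g
% KCl = 0.3928 / 1.205 × 100 = 32.60 %

32.60 %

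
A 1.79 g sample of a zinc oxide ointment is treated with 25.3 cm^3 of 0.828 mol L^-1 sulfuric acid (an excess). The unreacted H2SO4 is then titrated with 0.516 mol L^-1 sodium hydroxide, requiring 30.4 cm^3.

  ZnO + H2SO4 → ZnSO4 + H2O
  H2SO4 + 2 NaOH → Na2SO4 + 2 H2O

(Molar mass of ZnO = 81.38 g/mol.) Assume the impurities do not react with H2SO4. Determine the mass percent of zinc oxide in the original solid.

n(H2SO4) added = 0.0253 × 0.828 = 0.0209 mol
n(NaOH) used in back-titration = 0.0304 × 0.516 = 0.0157 mol
From the 1:2 ratio, n(H2SO4) left over = 1/2 × 0.0157 = 7.84 × 10^-3 mol
n(H2SO4) consumed by analyte = 0.0209 − 7.84 × 10^-3 = 0.0131 mol
n(ZnO) = 0.0131 mol (1:1 ratio)
mass of ZnO = 0.0131 × 81.38 = 1.07 g
% ZnO = 1.07 / 1.79 × 100 = 59.6 %

59.6 %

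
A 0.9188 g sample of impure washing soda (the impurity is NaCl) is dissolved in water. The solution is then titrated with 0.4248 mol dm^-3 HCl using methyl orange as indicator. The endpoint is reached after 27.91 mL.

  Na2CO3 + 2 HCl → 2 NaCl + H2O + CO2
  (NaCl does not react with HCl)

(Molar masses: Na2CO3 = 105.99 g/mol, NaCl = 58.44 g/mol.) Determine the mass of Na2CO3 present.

n(HCl) = 0.02791 × 0.4248 = 0.01186 mol
Let x = n(Na2CO3), y = n(NaCl).
Titrant: 2x = 0.01186;  mass: 105.99x + 58.44y = 0.9188
Solving, x = 5.928 × 10^-3 mol, y = 4.971 × 10^-3 mol
mass of Na2CO3 = 5.928 × 10^-3 × 105.99 = 0.6283 g

0.6283 g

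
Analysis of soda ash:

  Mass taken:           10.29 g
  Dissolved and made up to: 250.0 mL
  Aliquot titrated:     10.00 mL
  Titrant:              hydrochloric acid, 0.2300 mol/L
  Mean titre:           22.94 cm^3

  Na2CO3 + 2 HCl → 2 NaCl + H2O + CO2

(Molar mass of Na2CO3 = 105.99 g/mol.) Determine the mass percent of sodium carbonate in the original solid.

n(HCl) per titration = 0.02294 × 0.2300 = 5.276 × 10^-3 mol
From the 1:2 ratio, n(Na2CO3) in each aliquot = 1/2 × 5.276 × 10^-3 = 2.638 × 10^-3 mol
n(Na2CO3) in the whole flask = 2.638 × 10^-3 × 250.0/10.00 = 0.06595 mol
mass of Na2CO3 = 0.06595 × 105.99 = 6.990 g
% Na2CO3 = 6.990 / 10.29 × 100 = 67.93 %

67.93 %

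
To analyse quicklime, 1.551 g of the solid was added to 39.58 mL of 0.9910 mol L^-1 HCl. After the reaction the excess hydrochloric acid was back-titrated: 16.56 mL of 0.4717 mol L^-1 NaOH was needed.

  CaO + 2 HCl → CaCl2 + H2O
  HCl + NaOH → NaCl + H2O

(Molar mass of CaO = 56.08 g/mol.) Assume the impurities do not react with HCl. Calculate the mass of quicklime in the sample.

n(HCl) added = 0.03958 × 0.9910 = 0.03922 mol
n(NaOH) used in back-titration = 0.01656 × 0.4717 = 7.811 × 10^-3 mol
n(HCl) left over = 7.811 × 10^-3 mol (1:1 ratio)
n(HCl) consumed by analyte = 0.03922 − 7.811 × 10^-3 = 0.03141 mol
From the 1:2 ratio, n(CaO) = 1/2 × 0.03141 = 0.01571 mol
mass of CaO = 0.01571 × 56.08 = 0.8808 g

0.8808 g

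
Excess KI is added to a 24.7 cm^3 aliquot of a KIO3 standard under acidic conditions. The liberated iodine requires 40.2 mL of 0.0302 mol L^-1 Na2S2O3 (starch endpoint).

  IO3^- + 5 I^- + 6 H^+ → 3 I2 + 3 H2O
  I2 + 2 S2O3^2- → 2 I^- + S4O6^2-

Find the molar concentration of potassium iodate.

n(S2O3^2-) = 0.0402 × 0.0302 = 1.21 × 10^-3 mol
n(I2) = n(S2O3^2-)/2 = 6.07 × 10^-4 mol
From the 1:3 ratio, n(IO3^-) in the aliquot = 1/3 × 6.07 × 10^-4 = 2.02 × 10^-4 mol
[IO3^-] = 2.02 × 10^-4 / 0.0247 = 0.00819 mol/L

0.00819 mol/L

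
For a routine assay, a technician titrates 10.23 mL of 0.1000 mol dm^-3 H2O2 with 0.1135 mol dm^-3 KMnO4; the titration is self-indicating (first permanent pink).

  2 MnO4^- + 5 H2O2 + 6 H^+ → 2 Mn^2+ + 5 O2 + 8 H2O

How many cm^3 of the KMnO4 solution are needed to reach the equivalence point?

n(H2O2) = 0.01023 L × 0.1000 mol/L = 1.023 × 10^-3 mol
From the 2:5 stoichiometry, n(KMnO4) = 2/5 × 1.023 × 10^-3 = 4.092 × 10^-4 mol
V(KMnO4) = 4.092 × 10^-4 mol / 0.1135 mol/L = 0.003605 L = 3.605 mL

3.605 mL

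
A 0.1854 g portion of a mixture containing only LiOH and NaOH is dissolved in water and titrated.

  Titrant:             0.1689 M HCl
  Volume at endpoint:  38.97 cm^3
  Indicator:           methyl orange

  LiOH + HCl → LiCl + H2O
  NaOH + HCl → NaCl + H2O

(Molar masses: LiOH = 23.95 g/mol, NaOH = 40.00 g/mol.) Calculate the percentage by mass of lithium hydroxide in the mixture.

62.68 %

n(HCl) = 0.03897 × 0.1689 = 6.582 × 10^-3 mol
Let x = n(LiOH), y = n(NaOH).
Titrant: 1x + 1y = 6.582 × 10^-3;  mass: 23.95x + 40.00y = 0.1854
Solving, x = 4.852 × 10^-3 mol, y = 1.730 × 10^-3 mol
mass of LiOH = 4.852 × 10^-3 × 23.95 = 0.1162 g
% LiOH = 0.1162 / 0.1854 × 100 = 62.68 %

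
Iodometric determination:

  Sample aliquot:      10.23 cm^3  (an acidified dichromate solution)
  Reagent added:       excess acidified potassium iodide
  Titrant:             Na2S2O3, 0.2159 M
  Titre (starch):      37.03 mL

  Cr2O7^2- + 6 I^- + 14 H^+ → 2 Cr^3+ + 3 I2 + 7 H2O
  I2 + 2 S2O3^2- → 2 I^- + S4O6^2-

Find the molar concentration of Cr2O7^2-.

0.1303 M

n(S2O3^2-) = 0.03703 × 0.2159 = 7.995 × 10^-3 mol
n(I2) = n(S2O3^2-)/2 = 3.997 × 10^-3 mol
From the 1:3 ratio, n(Cr2O7^2-) in the aliquot = 1/3 × 3.997 × 10^-3 = 1.332 × 10^-3 mol
[Cr2O7^2-] = 1.332 × 10^-3 / 0.01023 = 0.1303 mol/L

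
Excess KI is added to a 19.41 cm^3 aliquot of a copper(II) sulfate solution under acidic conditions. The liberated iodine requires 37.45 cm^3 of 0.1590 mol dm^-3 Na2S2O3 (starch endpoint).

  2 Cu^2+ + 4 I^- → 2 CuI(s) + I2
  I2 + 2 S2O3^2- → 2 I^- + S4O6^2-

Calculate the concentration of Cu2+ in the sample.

0.3068 mol/L

n(S2O3^2-) = 0.03745 × 0.1590 = 5.955 × 10^-3 mol
n(I2) = n(S2O3^2-)/2 = 2.977 × 10^-3 mol
From the 2:1 ratio, n(Cu2+) in the aliquot = 2/1 × 2.977 × 10^-3 = 5.955 × 10^-3 mol
[Cu2+] = 5.955 × 10^-3 / 0.01941 = 0.3068 mol/L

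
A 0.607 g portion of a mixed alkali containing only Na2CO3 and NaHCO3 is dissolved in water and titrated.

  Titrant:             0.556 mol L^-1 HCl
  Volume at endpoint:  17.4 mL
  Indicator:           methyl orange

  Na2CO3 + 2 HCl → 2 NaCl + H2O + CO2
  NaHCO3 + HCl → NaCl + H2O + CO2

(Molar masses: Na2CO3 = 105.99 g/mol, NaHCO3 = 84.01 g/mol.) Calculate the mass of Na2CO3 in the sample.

0.352 g

n(HCl) = 0.0174 × 0.556 = 9.67 × 10^-3 mol
Let x = n(Na2CO3), y = n(NaHCO3).
Titrant: 2x + 1y = 9.67 × 10^-3;  mass: 105.99x + 84.01y = 0.607
Solving, x = 3.32 × 10^-3 mol, y = 3.04 × 10^-3 mol
mass of Na2CO3 = 3.32 × 10^-3 × 105.99 = 0.352 g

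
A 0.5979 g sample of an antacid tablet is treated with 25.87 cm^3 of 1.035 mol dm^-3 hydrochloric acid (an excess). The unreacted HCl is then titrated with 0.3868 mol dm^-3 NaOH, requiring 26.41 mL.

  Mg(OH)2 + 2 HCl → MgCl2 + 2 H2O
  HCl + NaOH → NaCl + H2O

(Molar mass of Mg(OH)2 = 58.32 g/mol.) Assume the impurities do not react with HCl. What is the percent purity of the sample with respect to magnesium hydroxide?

80.76 %

n(HCl) added = 0.02587 × 1.035 = 0.02678 mol
n(NaOH) used in back-titration = 0.02641 × 0.3868 = 0.01022 mol
n(HCl) left over = 0.01022 mol (1:1 ratio)
n(HCl) consumed by analyte = 0.02678 − 0.01022 = 0.01656 mol
From the 1:2 ratio, n(Mg(OH)2) = 1/2 × 0.01656 = 8.280 × 10^-3 mol
mass of Mg(OH)2 = 8.280 × 10^-3 × 58.32 = 0.4829 g
% Mg(OH)2 = 0.4829 / 0.5979 × 100 = 80.76 %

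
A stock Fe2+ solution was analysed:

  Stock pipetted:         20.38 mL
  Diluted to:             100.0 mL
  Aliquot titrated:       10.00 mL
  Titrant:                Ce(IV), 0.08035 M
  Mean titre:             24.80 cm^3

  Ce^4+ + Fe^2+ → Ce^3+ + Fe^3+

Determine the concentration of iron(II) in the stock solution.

0.9778 M

n(Ce4+) = 0.02480 × 0.08035 = 1.993 × 10^-3 mol
n(Fe2+) in the aliquot = 1.993 × 10^-3 mol (1:1 ratio)
[Fe2+]_dilute = 1.993 × 10^-3 / 0.01000 = 0.1993 mol/L
Dilution factor = 100.0 / 20.38 = 4.907
[Fe2+]_stock = 0.1993 × 4.907 = 0.9778 mol/L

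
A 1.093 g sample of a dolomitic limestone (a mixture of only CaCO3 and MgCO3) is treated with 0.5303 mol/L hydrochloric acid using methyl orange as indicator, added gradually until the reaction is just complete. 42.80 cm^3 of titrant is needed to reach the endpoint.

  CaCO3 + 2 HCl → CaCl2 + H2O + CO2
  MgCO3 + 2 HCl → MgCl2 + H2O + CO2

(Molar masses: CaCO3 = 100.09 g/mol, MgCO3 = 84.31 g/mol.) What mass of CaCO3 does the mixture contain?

n(HCl) = 0.04280 × 0.5303 = 0.02270 mol
Let x = n(CaCO3), y = n(MgCO3).
Titrant: 2x + 2y = 0.02270;  mass: 100.09x + 84.31y = 1.093
Solving, x = 8.632 × 10^-3 mol, y = 2.716 × 10^-3 mol
mass of CaCO3 = 8.632 × 10^-3 × 100.09 = 0.8640 g

0.8640 g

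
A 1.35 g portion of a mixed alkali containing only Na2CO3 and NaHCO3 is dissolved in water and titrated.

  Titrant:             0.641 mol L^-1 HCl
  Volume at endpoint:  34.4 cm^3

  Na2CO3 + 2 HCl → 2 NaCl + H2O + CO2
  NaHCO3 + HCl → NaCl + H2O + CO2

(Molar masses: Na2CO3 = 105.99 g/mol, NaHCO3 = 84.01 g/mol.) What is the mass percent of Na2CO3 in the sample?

n(HCl) = 0.0344 × 0.641 = 0.0221 mol
Let x = n(Na2CO3), y = n(NaHCO3).
Titrant: 2x + 1y = 0.0221;  mass: 105.99x + 84.01y = 1.35
Solving, x = 8.10 × 10^-3 mol, y = 5.85 × 10^-3 mol
mass of Na2CO3 = 8.10 × 10^-3 × 105.99 = 0.859 g
% Na2CO3 = 0.859 / 1.35 × 100 = 63.6 %

63.6 %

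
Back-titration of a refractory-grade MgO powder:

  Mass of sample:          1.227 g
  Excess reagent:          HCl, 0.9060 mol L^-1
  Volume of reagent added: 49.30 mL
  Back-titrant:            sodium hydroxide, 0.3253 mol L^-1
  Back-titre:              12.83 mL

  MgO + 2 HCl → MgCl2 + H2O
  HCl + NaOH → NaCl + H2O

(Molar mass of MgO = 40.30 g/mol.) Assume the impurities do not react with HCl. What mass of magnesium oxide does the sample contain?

0.8159 g

n(HCl) added = 0.04930 × 0.9060 = 0.04467 mol
n(NaOH) used in back-titration = 0.01283 × 0.3253 = 4.174 × 10^-3 mol
n(HCl) left over = 4.174 × 10^-3 mol (1:1 ratio)
n(HCl) consumed by analyte = 0.04467 − 4.174 × 10^-3 = 0.04049 mol
From the 1:2 ratio, n(MgO) = 1/2 × 0.04049 = 0.02025 mol
mass of MgO = 0.02025 × 40.30 = 0.8159 g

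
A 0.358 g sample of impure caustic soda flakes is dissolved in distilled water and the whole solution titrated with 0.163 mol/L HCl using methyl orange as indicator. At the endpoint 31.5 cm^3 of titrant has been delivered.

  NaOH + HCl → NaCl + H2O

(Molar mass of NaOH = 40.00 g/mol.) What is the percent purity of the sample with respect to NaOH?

n(HCl) = 0.0315 L × 0.163 mol/L = 5.13 × 10^-3 mol
n(NaOH) = 5.13 × 10^-3 mol (1:1 ratio)
mass of NaOH = 5.13 × 10^-3 × 40.00 g/mol = 0.205 g
% NaOH = 0.205 / 0.358 × 100 = 57.4 %

57.4 %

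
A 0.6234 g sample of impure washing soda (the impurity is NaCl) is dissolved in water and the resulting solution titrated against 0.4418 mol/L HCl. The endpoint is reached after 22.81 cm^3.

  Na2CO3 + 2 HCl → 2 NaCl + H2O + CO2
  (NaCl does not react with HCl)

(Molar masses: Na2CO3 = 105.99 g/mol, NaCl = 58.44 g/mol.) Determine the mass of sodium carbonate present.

0.5341 g

n(HCl) = 0.02281 × 0.4418 = 0.01008 mol
Let x = n(Na2CO3), y = n(NaCl).
Titrant: 2x = 0.01008;  mass: 105.99x + 58.44y = 0.6234
Solving, x = 5.039 × 10^-3 mol, y = 1.529 × 10^-3 mol
mass of Na2CO3 = 5.039 × 10^-3 × 105.99 = 0.5341 g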